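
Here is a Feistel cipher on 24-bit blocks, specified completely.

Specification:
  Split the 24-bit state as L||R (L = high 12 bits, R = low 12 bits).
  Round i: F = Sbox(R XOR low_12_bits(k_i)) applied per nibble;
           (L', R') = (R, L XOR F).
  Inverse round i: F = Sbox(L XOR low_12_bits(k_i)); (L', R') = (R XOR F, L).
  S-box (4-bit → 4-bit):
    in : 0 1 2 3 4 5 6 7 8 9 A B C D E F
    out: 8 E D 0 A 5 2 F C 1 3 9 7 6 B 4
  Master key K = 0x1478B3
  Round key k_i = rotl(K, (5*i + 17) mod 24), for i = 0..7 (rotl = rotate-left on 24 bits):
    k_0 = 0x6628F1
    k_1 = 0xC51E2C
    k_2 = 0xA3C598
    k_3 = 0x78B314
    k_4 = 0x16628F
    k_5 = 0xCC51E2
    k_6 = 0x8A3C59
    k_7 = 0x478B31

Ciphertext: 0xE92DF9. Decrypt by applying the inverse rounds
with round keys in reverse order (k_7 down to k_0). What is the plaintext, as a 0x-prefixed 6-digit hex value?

s_0 = ciphertext = 0xE92DF9
s_1 = InvRound(s_0, k_7) = 0x8C9E92
s_2 = InvRound(s_1, k_6) = 0x48A8C9
s_3 = InvRound(s_2, k_5) = 0xDE548A
s_4 = InvRound(s_3, k_4) = 0x0A9DE5
s_5 = InvRound(s_4, k_3) = 0xD730A9
s_6 = InvRound(s_5, k_2) = 0xC10D73
s_7 = InvRound(s_6, k_1) = 0x074C10
s_8 = InvRound(s_7, k_0) = 0x0D5074

0x0D5074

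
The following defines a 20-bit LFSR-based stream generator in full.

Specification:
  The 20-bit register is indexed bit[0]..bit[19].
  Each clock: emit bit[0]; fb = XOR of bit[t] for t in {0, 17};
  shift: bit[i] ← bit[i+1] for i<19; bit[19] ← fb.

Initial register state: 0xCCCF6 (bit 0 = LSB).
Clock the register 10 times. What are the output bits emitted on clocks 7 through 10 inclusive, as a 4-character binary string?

1100

reg_0 = 0xCCCF6
clock 1: out=0, reg = 0x6667B
clock 2: out=1, reg = 0x3333D
clock 3: out=1, reg = 0x1999E
clock 4: out=0, reg = 0x0CCCF
clock 5: out=1, reg = 0x86667
clock 6: out=1, reg = 0xC3333
clock 7: out=1, reg = 0xE1999
clock 8: out=1, reg = 0x70CCC
clock 9: out=0, reg = 0xB8666
clock 10: out=0, reg = 0xDC333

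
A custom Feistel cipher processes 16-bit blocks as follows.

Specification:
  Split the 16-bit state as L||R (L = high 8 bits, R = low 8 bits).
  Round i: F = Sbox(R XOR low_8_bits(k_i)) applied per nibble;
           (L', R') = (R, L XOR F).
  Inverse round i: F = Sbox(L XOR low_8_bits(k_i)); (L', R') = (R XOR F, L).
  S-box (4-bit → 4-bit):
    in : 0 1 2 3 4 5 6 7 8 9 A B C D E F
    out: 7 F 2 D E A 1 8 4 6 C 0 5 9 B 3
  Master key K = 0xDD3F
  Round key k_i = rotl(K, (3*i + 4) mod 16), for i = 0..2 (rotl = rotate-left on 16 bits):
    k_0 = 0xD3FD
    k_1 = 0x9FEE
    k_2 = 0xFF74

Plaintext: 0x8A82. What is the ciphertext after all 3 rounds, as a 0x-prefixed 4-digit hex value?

0x3AE2

s_0 = plaintext = 0x8A82
s_1 = Round(s_0, k_0) = 0x8209
s_2 = Round(s_1, k_1) = 0x093A
s_3 = Round(s_2, k_2) = 0x3AE2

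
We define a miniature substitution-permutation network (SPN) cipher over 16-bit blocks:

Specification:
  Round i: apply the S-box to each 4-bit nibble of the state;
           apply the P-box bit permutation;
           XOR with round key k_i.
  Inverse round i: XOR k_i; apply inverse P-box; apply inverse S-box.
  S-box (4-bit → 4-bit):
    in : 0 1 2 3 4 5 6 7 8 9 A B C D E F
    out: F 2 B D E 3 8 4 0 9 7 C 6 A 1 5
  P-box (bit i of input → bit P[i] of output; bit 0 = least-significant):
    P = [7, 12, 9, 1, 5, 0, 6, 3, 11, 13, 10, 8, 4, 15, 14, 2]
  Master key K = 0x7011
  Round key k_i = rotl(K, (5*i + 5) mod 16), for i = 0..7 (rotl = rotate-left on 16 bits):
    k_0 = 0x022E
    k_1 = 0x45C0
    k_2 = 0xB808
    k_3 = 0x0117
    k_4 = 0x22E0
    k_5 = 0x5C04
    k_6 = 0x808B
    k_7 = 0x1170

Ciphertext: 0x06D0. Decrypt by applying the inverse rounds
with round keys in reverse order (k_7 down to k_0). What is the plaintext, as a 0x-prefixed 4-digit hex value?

0xB0E8

s_0 = ciphertext = 0x06D0
s_1 = InvRound(s_0, k_7) = 0x8BEA
s_2 = InvRound(s_1, k_6) = 0x89A7
s_3 = InvRound(s_2, k_5) = 0xCB52
s_4 = InvRound(s_3, k_4) = 0xA2E9
s_5 = InvRound(s_4, k_3) = 0x2D33
s_6 = InvRound(s_5, k_2) = 0x5B2D
s_7 = InvRound(s_6, k_1) = 0x6F0A
s_8 = InvRound(s_7, k_0) = 0xB0E8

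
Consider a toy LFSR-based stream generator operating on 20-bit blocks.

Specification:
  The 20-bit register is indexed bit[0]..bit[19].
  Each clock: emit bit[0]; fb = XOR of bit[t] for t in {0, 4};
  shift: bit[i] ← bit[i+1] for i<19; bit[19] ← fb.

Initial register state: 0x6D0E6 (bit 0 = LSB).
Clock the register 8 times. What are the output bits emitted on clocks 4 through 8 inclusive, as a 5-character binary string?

00111

reg_0 = 0x6D0E6
clock 1: out=0, reg = 0x36873
clock 2: out=1, reg = 0x1B439
clock 3: out=1, reg = 0x0DA1C
clock 4: out=0, reg = 0x86D0E
clock 5: out=0, reg = 0x43687
clock 6: out=1, reg = 0xA1B43
clock 7: out=1, reg = 0xD0DA1
clock 8: out=1, reg = 0xE86D0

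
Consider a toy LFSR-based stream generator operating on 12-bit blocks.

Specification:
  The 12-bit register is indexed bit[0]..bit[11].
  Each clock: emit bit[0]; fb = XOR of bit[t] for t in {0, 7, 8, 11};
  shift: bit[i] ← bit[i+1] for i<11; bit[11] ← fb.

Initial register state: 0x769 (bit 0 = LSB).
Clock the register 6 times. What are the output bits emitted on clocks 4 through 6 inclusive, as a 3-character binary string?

reg_0 = 0x769
clock 1: out=1, reg = 0x3B4
clock 2: out=0, reg = 0x1DA
clock 3: out=0, reg = 0x0ED
clock 4: out=1, reg = 0x076
clock 5: out=0, reg = 0x03B
clock 6: out=1, reg = 0x81D

101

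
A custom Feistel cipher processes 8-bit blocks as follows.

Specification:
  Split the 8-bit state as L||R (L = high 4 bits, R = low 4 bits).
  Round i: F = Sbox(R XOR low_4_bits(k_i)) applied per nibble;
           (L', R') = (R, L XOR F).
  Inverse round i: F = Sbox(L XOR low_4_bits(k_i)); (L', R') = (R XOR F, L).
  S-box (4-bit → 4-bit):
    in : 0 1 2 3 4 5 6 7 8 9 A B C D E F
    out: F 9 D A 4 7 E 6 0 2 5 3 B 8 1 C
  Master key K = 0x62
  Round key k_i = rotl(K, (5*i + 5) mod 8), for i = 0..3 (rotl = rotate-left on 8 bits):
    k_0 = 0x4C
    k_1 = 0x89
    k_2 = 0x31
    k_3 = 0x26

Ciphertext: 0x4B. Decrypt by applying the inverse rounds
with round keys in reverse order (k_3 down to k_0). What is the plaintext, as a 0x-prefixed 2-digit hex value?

0x05

s_0 = ciphertext = 0x4B
s_1 = InvRound(s_0, k_3) = 0x64
s_2 = InvRound(s_1, k_2) = 0x26
s_3 = InvRound(s_2, k_1) = 0x52
s_4 = InvRound(s_3, k_0) = 0x05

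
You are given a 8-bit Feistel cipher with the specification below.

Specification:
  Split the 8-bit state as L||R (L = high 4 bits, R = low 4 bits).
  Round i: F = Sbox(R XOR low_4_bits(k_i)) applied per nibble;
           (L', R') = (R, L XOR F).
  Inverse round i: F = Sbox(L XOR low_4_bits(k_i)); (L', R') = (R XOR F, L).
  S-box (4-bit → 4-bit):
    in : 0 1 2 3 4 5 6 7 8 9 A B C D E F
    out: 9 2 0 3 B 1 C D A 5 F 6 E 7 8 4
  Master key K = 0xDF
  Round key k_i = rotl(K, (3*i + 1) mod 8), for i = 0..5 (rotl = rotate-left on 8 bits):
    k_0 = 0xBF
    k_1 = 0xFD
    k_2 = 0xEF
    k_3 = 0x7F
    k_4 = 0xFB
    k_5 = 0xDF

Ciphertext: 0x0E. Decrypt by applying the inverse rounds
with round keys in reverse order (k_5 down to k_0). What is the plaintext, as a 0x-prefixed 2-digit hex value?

0xE9

s_0 = ciphertext = 0x0E
s_1 = InvRound(s_0, k_5) = 0xA0
s_2 = InvRound(s_1, k_4) = 0x2A
s_3 = InvRound(s_2, k_3) = 0xD2
s_4 = InvRound(s_3, k_2) = 0x2D
s_5 = InvRound(s_4, k_1) = 0x92
s_6 = InvRound(s_5, k_0) = 0xE9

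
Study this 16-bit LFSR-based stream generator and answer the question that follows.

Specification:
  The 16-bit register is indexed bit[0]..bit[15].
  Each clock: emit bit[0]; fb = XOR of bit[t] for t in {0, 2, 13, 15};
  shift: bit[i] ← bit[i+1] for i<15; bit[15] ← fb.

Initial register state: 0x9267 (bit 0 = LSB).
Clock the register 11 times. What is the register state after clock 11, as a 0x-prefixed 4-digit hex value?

0xFA32

reg_0 = 0x9267
clock 1: out=1, reg = 0xC933
clock 2: out=1, reg = 0x6499
clock 3: out=1, reg = 0x324C
clock 4: out=0, reg = 0x1926
clock 5: out=0, reg = 0x8C93
clock 6: out=1, reg = 0x4649
clock 7: out=1, reg = 0xA324
clock 8: out=0, reg = 0xD192
clock 9: out=0, reg = 0xE8C9
clock 10: out=1, reg = 0xF464
clock 11: out=0, reg = 0xFA32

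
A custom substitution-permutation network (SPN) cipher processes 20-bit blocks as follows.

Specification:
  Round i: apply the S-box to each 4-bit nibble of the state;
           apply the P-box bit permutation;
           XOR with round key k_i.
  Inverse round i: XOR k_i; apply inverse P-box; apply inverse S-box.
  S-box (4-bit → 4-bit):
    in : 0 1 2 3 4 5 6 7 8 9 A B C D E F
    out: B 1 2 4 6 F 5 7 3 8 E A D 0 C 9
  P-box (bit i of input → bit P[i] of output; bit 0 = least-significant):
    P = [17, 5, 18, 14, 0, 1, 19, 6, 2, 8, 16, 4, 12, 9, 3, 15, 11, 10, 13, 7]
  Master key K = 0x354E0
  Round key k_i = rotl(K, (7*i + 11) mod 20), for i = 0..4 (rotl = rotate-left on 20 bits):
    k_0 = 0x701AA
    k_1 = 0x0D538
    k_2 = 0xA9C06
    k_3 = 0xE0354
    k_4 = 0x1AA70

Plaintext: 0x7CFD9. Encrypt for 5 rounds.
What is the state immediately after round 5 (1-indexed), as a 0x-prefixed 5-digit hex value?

0xE452B

s_0 = plaintext = 0x7CFD9
s_1 = Round(s_0, k_0) = 0x7FDB6
s_2 = Round(s_1, k_1) = 0x6697A
s_3 = Round(s_2, k_2) = 0x6E43D
s_4 = Round(s_3, k_3) = 0x7AA5C
s_5 = Round(s_4, k_4) = 0xE452B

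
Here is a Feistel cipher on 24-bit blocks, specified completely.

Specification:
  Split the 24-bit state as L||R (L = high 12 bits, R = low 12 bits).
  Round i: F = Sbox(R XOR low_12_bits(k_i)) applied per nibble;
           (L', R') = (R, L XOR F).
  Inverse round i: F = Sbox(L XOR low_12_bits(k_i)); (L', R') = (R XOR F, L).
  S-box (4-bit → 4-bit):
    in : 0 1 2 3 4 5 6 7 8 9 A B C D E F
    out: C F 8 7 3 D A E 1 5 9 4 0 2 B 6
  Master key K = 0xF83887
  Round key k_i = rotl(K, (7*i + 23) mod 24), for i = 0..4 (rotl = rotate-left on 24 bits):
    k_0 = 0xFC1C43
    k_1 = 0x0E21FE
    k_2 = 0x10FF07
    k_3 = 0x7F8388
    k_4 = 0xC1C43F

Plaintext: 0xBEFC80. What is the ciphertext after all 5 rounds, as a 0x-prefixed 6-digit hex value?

0x9620D8

s_0 = plaintext = 0xBEFC80
s_1 = Round(s_0, k_0) = 0xC807E8
s_2 = Round(s_1, k_1) = 0x7E867A
s_3 = Round(s_2, k_2) = 0x67A20A
s_4 = Round(s_3, k_3) = 0x20A962
s_5 = Round(s_4, k_4) = 0x9620D8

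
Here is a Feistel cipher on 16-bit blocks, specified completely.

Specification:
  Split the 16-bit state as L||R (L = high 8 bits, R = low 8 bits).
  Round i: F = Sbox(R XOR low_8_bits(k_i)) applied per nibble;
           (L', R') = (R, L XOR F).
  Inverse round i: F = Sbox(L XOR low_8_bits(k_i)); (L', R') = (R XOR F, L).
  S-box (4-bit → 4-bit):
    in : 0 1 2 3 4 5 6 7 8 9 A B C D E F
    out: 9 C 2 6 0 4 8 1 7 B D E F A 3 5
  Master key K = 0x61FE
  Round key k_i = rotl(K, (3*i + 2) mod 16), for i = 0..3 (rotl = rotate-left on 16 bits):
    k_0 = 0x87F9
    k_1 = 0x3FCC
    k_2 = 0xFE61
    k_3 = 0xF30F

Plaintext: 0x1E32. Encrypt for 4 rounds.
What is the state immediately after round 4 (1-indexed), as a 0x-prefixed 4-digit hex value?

0xFF44

s_0 = plaintext = 0x1E32
s_1 = Round(s_0, k_0) = 0x32E0
s_2 = Round(s_1, k_1) = 0xE01D
s_3 = Round(s_2, k_2) = 0x1DFF
s_4 = Round(s_3, k_3) = 0xFF44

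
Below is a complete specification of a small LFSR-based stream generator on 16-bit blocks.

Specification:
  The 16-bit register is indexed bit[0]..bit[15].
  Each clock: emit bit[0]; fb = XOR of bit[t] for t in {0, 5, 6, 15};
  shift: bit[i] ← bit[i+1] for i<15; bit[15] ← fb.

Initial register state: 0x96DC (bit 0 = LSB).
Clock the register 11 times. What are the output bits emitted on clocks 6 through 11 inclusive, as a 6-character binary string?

reg_0 = 0x96DC
clock 1: out=0, reg = 0x4B6E
clock 2: out=0, reg = 0x25B7
clock 3: out=1, reg = 0x12DB
clock 4: out=1, reg = 0x096D
clock 5: out=1, reg = 0x84B6
clock 6: out=0, reg = 0x425B
clock 7: out=1, reg = 0x212D
clock 8: out=1, reg = 0x1096
clock 9: out=0, reg = 0x084B
clock 10: out=1, reg = 0x0425
clock 11: out=1, reg = 0x0212

011011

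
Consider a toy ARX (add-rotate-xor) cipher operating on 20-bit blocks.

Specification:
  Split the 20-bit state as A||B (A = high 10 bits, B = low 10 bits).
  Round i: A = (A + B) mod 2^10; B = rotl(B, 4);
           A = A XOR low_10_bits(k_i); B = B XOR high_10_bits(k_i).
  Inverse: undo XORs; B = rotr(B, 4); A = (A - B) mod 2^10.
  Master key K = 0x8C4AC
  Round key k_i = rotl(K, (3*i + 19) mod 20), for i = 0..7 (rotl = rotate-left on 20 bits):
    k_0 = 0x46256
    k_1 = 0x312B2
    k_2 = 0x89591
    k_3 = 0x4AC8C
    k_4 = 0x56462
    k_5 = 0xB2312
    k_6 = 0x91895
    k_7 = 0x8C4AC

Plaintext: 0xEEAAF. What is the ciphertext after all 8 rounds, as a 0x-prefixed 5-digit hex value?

s_0 = plaintext = 0xEEAAF
s_1 = Round(s_0, k_0) = 0x0FFE2
s_2 = Round(s_1, k_1) = 0xA4EEB
s_3 = Round(s_2, k_2) = 0x3BC9E
s_4 = Round(s_3, k_3) = 0x404C9
s_5 = Round(s_4, k_4) = 0x6A1CA
s_6 = Round(s_5, k_5) = 0x1826F
s_7 = Round(s_6, k_6) = 0x968BF
s_8 = Round(s_7, k_7) = 0xED5C3

0xED5C3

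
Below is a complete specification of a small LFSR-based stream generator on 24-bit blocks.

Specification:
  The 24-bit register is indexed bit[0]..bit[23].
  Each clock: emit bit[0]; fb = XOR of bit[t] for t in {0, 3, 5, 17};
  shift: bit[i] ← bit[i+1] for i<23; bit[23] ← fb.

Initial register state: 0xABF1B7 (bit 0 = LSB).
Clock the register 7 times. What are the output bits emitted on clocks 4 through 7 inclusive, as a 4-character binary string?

reg_0 = 0xABF1B7
clock 1: out=1, reg = 0xD5F8DB
clock 2: out=1, reg = 0x6AFC6D
clock 3: out=1, reg = 0x357E36
clock 4: out=0, reg = 0x9ABF1B
clock 5: out=1, reg = 0xCD5F8D
clock 6: out=1, reg = 0x66AFC6
clock 7: out=0, reg = 0xB357E3

0110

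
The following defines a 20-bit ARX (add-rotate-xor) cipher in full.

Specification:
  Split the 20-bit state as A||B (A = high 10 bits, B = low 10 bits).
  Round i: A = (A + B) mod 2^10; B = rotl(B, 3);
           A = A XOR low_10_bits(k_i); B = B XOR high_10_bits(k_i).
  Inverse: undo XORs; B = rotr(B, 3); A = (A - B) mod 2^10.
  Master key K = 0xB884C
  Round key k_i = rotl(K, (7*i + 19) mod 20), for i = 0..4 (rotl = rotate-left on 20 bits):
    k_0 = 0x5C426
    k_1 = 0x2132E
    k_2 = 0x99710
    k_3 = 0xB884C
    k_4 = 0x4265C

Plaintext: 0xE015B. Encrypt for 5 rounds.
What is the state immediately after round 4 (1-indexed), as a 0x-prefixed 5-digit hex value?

0xD8F13

s_0 = plaintext = 0xE015B
s_1 = Round(s_0, k_0) = 0x3F7AB
s_2 = Round(s_1, k_1) = 0xE19DB
s_3 = Round(s_2, k_2) = 0x9C4BE
s_4 = Round(s_3, k_3) = 0xD8F13
s_5 = Round(s_4, k_4) = 0x0A997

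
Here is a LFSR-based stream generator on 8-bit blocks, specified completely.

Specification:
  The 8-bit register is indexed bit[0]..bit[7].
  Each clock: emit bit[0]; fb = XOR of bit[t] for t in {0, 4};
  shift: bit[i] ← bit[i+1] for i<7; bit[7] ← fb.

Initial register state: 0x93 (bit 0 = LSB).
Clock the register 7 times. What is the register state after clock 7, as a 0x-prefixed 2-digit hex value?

0x75

reg_0 = 0x93
clock 1: out=1, reg = 0x49
clock 2: out=1, reg = 0xA4
clock 3: out=0, reg = 0x52
clock 4: out=0, reg = 0xA9
clock 5: out=1, reg = 0xD4
clock 6: out=0, reg = 0xEA
clock 7: out=0, reg = 0x75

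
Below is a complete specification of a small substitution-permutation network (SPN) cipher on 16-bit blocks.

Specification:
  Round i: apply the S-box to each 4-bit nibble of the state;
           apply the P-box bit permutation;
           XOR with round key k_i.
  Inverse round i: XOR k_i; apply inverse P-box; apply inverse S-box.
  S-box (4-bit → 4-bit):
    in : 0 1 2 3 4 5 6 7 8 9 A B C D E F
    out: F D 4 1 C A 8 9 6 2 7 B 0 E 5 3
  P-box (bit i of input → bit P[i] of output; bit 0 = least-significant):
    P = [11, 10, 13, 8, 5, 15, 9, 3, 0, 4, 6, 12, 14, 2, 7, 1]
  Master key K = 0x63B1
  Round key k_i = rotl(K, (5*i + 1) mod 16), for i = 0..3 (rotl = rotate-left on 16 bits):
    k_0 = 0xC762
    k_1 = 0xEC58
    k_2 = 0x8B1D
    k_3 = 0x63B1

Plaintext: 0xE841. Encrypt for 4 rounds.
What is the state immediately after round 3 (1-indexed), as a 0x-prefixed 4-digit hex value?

0x7AEA

s_0 = plaintext = 0xE841
s_1 = Round(s_0, k_0) = 0xACBA
s_2 = Round(s_1, k_1) = 0x00F4
s_3 = Round(s_2, k_2) = 0x7AEA
s_4 = Round(s_3, k_3) = 0x0DC2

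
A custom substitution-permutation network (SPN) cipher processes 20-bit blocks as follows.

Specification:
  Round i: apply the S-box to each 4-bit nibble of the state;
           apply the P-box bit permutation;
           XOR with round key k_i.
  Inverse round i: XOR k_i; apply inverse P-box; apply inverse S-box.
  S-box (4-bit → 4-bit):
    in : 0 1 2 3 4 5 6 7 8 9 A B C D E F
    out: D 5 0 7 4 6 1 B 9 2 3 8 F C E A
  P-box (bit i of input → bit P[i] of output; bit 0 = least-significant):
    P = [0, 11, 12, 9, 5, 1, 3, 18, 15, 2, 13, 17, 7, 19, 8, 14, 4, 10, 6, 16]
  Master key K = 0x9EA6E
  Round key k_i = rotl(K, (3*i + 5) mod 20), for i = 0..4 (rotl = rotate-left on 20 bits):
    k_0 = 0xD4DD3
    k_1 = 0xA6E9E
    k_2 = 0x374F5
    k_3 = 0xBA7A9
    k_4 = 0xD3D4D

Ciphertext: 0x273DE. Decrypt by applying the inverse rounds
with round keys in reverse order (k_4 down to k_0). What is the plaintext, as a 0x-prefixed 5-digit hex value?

s_0 = ciphertext = 0x273DE
s_1 = InvRound(s_0, k_4) = 0x77BF7
s_2 = InvRound(s_1, k_3) = 0x3FAE5
s_3 = InvRound(s_2, k_2) = 0xA262F
s_4 = InvRound(s_3, k_1) = 0x6826A
s_5 = InvRound(s_4, k_0) = 0x7C817

0x7C817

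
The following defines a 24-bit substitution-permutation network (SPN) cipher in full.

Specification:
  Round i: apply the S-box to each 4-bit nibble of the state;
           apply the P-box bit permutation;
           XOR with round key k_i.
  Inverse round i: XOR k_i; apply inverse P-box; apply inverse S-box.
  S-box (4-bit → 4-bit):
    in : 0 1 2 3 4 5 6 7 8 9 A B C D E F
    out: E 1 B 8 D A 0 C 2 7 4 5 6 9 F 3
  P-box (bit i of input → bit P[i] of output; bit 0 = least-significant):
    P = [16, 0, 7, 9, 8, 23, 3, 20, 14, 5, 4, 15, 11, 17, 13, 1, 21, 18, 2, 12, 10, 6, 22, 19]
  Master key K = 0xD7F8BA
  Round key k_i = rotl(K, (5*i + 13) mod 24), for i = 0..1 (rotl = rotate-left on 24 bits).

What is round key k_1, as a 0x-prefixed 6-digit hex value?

0xEB5FE2

K = 0xD7F8BA
k_0 = rotl(K, (5*0+13) mod 24) = rotl(K, 13) = 0x175AFF
k_1 = rotl(K, (5*1+13) mod 24) = rotl(K, 18) = 0xEB5FE2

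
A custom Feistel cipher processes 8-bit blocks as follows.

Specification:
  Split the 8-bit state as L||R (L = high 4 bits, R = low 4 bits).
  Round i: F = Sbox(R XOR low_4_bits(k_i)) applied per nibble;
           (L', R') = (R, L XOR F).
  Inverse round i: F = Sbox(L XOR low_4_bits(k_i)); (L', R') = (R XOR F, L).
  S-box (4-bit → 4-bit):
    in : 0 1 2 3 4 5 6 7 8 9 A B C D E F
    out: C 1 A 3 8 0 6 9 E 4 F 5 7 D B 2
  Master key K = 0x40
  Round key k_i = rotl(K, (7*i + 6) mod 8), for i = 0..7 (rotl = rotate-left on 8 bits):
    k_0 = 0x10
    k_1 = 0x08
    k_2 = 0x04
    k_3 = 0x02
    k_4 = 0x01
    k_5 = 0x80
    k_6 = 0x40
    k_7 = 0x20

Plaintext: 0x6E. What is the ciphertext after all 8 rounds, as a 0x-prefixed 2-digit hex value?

s_0 = plaintext = 0x6E
s_1 = Round(s_0, k_0) = 0xED
s_2 = Round(s_1, k_1) = 0xDE
s_3 = Round(s_2, k_2) = 0xE2
s_4 = Round(s_3, k_3) = 0x22
s_5 = Round(s_4, k_4) = 0x21
s_6 = Round(s_5, k_5) = 0x13
s_7 = Round(s_6, k_6) = 0x32
s_8 = Round(s_7, k_7) = 0x29

0x29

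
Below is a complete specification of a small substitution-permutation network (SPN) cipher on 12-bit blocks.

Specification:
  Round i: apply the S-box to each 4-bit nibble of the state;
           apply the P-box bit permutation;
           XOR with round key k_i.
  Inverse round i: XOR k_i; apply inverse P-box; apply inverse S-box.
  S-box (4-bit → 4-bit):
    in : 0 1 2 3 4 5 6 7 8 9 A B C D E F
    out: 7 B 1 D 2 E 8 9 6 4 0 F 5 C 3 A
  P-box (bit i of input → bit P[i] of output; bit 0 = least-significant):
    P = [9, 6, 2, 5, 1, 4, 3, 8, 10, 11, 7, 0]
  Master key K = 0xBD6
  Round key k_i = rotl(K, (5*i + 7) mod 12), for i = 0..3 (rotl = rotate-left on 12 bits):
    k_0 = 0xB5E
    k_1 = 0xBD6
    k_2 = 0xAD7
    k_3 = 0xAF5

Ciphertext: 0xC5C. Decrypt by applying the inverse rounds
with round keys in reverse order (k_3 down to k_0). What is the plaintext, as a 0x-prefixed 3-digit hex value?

0xFDE

s_0 = ciphertext = 0xC5C
s_1 = InvRound(s_0, k_3) = 0x397
s_2 = InvRound(s_1, k_2) = 0x464
s_3 = InvRound(s_2, k_1) = 0x017
s_4 = InvRound(s_3, k_0) = 0xFDE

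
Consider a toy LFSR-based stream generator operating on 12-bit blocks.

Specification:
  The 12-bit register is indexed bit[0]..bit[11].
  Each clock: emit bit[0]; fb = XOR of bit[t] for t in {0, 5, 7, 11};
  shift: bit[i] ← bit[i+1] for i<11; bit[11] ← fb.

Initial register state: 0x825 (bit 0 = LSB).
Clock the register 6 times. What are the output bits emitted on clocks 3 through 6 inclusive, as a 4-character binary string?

1001

reg_0 = 0x825
clock 1: out=1, reg = 0xC12
clock 2: out=0, reg = 0xE09
clock 3: out=1, reg = 0x704
clock 4: out=0, reg = 0x382
clock 5: out=0, reg = 0x9C1
clock 6: out=1, reg = 0xCE0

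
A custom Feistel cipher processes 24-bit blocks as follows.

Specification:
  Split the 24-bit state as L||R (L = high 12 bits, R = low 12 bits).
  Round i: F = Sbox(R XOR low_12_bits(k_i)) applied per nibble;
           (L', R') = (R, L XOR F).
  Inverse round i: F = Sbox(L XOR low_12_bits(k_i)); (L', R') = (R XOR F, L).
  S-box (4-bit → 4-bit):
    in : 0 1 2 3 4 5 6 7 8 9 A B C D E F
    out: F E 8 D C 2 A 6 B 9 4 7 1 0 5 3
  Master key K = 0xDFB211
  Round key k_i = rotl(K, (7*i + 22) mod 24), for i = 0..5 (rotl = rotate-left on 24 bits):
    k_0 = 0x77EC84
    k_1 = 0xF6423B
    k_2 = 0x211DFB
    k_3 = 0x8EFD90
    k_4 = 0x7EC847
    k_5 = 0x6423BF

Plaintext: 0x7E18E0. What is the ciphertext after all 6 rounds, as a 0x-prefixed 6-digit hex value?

s_0 = plaintext = 0x7E18E0
s_1 = Round(s_0, k_0) = 0x8E0B4D
s_2 = Round(s_1, k_1) = 0xB4D18A
s_3 = Round(s_2, k_2) = 0x18AA23
s_4 = Round(s_3, k_3) = 0xA237F7
s_5 = Round(s_4, k_4) = 0x7F795C
s_6 = Round(s_5, k_5) = 0x95C3AA

0x95C3AA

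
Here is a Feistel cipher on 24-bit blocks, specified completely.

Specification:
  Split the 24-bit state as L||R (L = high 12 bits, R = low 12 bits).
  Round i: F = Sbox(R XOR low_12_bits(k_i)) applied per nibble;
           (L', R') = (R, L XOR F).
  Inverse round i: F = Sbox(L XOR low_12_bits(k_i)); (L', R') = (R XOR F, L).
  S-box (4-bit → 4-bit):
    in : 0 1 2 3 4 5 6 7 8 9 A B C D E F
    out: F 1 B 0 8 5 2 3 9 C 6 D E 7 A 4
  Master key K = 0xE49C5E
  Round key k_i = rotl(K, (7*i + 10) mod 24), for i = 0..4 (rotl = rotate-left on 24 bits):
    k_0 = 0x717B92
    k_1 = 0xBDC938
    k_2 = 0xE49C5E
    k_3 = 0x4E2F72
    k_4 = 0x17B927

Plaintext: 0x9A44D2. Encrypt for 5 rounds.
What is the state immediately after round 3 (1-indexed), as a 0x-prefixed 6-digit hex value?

s_0 = plaintext = 0x9A44D2
s_1 = Round(s_0, k_0) = 0x4D2D2B
s_2 = Round(s_1, k_1) = 0xD2BCC2
s_3 = Round(s_2, k_2) = 0xCC22E5
s_4 = Round(s_3, k_3) = 0x2E5B01
s_5 = Round(s_4, k_4) = 0xB01957

0xCC22E5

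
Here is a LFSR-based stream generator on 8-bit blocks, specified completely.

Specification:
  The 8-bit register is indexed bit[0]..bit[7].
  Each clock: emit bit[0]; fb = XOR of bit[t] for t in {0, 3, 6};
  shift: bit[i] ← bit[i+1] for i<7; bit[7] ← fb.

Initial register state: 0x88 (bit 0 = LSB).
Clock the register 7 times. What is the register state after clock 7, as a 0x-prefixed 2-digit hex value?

0xCF

reg_0 = 0x88
clock 1: out=0, reg = 0xC4
clock 2: out=0, reg = 0xE2
clock 3: out=0, reg = 0xF1
clock 4: out=1, reg = 0x78
clock 5: out=0, reg = 0x3C
clock 6: out=0, reg = 0x9E
clock 7: out=0, reg = 0xCF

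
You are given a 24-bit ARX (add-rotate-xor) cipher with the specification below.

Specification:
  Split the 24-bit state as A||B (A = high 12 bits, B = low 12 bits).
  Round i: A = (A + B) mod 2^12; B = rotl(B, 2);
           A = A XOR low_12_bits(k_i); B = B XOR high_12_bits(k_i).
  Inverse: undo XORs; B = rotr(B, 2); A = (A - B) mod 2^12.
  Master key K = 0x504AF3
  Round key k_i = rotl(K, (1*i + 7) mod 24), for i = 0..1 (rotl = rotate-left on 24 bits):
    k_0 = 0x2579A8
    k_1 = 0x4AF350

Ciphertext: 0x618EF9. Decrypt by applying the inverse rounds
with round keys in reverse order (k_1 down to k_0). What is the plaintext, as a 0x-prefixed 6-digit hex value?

s_0 = ciphertext = 0x618EF9
s_1 = InvRound(s_0, k_1) = 0xAB3A95
s_2 = InvRound(s_1, k_0) = 0x8EBA30

0x8EBA30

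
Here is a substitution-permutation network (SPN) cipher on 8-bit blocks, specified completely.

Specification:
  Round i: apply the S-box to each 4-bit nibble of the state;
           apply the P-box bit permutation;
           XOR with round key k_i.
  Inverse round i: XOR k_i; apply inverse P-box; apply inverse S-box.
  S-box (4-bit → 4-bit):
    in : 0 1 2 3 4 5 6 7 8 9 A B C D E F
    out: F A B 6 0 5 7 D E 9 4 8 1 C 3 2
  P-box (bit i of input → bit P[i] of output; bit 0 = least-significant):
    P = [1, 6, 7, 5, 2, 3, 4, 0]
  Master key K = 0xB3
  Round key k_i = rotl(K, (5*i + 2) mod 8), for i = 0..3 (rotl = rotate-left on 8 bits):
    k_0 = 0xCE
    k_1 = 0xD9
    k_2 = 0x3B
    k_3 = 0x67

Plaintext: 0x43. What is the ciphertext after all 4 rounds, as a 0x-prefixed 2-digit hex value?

0x89

s_0 = plaintext = 0x43
s_1 = Round(s_0, k_0) = 0x0E
s_2 = Round(s_1, k_1) = 0x86
s_3 = Round(s_2, k_2) = 0xE0
s_4 = Round(s_3, k_3) = 0x89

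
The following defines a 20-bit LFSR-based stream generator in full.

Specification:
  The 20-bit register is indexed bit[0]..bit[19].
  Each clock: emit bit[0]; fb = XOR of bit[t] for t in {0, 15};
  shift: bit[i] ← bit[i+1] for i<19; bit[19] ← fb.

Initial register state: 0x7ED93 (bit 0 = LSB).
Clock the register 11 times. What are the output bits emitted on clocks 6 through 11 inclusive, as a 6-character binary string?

001101

reg_0 = 0x7ED93
clock 1: out=1, reg = 0x3F6C9
clock 2: out=1, reg = 0x1FB64
clock 3: out=0, reg = 0x8FDB2
clock 4: out=0, reg = 0xC7ED9
clock 5: out=1, reg = 0xE3F6C
clock 6: out=0, reg = 0x71FB6
clock 7: out=0, reg = 0x38FDB
clock 8: out=1, reg = 0x1C7ED
clock 9: out=1, reg = 0x0E3F6
clock 10: out=0, reg = 0x871FB
clock 11: out=1, reg = 0xC38FD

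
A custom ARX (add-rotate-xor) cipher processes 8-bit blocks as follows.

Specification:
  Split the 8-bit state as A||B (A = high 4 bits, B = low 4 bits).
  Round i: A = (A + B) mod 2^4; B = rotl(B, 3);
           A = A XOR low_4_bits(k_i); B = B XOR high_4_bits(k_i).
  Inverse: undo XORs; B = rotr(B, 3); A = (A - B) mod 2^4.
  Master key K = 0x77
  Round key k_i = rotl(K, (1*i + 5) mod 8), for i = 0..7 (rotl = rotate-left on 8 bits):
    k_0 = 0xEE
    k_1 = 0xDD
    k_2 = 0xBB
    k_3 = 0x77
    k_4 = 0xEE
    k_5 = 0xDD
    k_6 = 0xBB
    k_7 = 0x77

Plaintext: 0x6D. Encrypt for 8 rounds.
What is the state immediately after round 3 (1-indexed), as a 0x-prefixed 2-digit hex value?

0x65

s_0 = plaintext = 0x6D
s_1 = Round(s_0, k_0) = 0xD0
s_2 = Round(s_1, k_1) = 0x0D
s_3 = Round(s_2, k_2) = 0x65
s_4 = Round(s_3, k_3) = 0xCD
s_5 = Round(s_4, k_4) = 0x70
s_6 = Round(s_5, k_5) = 0xAD
s_7 = Round(s_6, k_6) = 0xC5
s_8 = Round(s_7, k_7) = 0x6D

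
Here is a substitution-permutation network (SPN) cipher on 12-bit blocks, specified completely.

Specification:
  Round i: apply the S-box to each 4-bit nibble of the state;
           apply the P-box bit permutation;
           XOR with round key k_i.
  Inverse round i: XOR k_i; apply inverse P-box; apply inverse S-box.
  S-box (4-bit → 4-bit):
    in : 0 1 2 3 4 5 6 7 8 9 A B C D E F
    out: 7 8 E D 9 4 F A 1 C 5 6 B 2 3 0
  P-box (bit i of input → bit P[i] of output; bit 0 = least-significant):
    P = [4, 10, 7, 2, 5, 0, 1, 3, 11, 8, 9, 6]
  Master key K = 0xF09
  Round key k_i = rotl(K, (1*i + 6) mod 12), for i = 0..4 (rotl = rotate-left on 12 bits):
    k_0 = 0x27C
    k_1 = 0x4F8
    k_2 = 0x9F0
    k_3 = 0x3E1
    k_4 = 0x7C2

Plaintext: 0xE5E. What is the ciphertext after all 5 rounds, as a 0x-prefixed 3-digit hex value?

0xF26

s_0 = plaintext = 0xE5E
s_1 = Round(s_0, k_0) = 0xF6E
s_2 = Round(s_1, k_1) = 0x0C3
s_3 = Round(s_2, k_2) = 0x24D
s_4 = Round(s_3, k_3) = 0x489
s_5 = Round(s_4, k_4) = 0xF26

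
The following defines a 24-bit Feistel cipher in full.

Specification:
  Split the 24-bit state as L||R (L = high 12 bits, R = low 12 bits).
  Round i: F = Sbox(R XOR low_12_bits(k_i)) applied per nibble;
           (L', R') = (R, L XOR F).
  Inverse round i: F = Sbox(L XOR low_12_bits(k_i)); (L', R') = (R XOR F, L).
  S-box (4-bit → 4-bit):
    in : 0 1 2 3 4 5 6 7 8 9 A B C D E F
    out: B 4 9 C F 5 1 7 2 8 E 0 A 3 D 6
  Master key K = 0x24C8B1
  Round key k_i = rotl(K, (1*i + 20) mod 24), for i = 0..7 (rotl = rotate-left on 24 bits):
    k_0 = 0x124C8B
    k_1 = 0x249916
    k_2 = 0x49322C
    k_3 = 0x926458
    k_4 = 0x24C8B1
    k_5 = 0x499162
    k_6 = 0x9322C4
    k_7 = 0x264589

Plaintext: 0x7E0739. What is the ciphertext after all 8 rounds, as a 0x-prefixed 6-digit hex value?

0xC413E1

s_0 = plaintext = 0x7E0739
s_1 = Round(s_0, k_0) = 0x7397E9
s_2 = Round(s_1, k_1) = 0x7E9A5F
s_3 = Round(s_2, k_2) = 0xA5F595
s_4 = Round(s_3, k_3) = 0x595EFC
s_5 = Round(s_4, k_4) = 0xEFC466
s_6 = Round(s_5, k_5) = 0x466B43
s_7 = Round(s_6, k_6) = 0xB43C41
s_8 = Round(s_7, k_7) = 0xC413E1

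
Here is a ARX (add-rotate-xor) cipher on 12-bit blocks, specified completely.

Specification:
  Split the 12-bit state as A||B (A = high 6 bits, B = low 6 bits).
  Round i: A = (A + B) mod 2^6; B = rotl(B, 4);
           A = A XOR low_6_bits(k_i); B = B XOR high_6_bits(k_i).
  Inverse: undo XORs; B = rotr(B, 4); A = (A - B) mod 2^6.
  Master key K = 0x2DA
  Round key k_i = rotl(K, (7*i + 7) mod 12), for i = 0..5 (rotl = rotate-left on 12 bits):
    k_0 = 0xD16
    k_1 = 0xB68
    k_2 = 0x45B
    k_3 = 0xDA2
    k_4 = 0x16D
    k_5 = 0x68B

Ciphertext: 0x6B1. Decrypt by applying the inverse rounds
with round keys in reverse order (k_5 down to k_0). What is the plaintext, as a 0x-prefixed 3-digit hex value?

s_0 = ciphertext = 0x6B1
s_1 = InvRound(s_0, k_5) = 0x8EE
s_2 = InvRound(s_1, k_4) = 0x82E
s_3 = InvRound(s_2, k_3) = 0x861
s_4 = InvRound(s_3, k_2) = 0xDC3
s_5 = InvRound(s_4, k_1) = 0x97A
s_6 = InvRound(s_5, k_0) = 0xEF8

0xEF8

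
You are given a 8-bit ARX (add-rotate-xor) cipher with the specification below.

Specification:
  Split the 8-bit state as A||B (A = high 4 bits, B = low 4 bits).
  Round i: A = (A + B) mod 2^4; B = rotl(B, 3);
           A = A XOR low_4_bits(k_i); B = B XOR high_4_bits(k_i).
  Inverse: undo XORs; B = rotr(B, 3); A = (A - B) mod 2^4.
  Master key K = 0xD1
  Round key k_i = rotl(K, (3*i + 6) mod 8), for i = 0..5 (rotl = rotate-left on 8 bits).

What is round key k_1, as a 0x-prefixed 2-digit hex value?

K = 0xD1
k_0 = rotl(K, (3*0+6) mod 8) = rotl(K, 6) = 0x74
k_1 = rotl(K, (3*1+6) mod 8) = rotl(K, 1) = 0xA3

0xA3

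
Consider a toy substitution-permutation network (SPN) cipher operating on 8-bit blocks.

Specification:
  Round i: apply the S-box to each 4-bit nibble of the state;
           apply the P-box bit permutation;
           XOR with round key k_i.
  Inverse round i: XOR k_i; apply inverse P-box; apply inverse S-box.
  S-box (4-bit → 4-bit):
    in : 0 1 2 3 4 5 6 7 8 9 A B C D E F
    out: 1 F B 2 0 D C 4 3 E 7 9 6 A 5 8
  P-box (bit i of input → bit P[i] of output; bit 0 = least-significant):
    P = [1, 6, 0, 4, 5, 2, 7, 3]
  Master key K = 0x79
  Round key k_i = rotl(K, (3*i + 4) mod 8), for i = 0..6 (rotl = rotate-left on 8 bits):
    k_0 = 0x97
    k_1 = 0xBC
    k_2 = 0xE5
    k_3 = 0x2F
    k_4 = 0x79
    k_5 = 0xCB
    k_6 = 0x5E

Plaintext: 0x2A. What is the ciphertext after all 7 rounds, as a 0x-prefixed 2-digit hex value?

0x87

s_0 = plaintext = 0x2A
s_1 = Round(s_0, k_0) = 0xF8
s_2 = Round(s_1, k_1) = 0xF6
s_3 = Round(s_2, k_2) = 0xFC
s_4 = Round(s_3, k_3) = 0x66
s_5 = Round(s_4, k_4) = 0xE0
s_6 = Round(s_5, k_5) = 0x69
s_7 = Round(s_6, k_6) = 0x87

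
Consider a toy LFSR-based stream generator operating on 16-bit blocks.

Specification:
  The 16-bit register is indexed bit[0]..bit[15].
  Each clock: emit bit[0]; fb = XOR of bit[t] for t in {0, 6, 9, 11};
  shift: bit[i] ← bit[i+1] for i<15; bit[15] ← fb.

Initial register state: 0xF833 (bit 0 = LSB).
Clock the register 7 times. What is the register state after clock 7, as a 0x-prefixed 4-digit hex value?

0x61F0

reg_0 = 0xF833
clock 1: out=1, reg = 0x7C19
clock 2: out=1, reg = 0x3E0C
clock 3: out=0, reg = 0x1F06
clock 4: out=0, reg = 0x0F83
clock 5: out=1, reg = 0x87C1
clock 6: out=1, reg = 0xC3E0
clock 7: out=0, reg = 0x61F0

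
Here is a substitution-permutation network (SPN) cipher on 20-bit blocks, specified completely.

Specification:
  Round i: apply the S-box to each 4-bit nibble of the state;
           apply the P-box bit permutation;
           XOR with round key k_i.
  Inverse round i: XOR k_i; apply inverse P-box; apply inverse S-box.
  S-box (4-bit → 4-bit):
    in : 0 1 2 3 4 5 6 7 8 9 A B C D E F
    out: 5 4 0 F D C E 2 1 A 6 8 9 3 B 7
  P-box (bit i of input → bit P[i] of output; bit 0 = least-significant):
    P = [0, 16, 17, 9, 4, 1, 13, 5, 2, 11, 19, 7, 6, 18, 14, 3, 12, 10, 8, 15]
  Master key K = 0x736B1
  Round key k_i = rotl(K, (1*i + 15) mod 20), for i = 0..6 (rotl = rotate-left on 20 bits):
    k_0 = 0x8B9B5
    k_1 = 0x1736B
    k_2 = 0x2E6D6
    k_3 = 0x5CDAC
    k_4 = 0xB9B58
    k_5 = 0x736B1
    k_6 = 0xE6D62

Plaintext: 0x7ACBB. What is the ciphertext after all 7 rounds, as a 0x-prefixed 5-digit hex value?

s_0 = plaintext = 0x7ACBB
s_1 = Round(s_0, k_0) = 0xCFF11
s_2 = Round(s_1, k_1) = 0xF8B2F
s_3 = Round(s_2, k_2) = 0x1F317
s_4 = Round(s_3, k_3) = 0x8A468
s_5 = Round(s_4, k_4) = 0x7EBFF
s_6 = Round(s_5, k_5) = 0x0126A
s_7 = Round(s_6, k_6) = 0xD1C40

0xD1C40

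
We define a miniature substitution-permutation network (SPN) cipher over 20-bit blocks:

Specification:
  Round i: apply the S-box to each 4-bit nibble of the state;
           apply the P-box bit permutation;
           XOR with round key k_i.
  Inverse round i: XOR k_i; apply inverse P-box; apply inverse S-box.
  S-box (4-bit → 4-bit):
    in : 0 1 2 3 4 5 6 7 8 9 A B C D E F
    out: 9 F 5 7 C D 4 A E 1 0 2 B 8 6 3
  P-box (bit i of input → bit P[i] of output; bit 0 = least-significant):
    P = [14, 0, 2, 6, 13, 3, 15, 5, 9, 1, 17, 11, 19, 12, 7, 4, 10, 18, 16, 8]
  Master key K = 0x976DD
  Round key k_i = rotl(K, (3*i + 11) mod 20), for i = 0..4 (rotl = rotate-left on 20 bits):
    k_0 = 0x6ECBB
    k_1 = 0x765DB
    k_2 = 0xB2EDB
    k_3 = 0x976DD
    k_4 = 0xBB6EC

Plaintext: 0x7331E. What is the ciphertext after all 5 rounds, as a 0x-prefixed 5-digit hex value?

s_0 = plaintext = 0x7331E
s_1 = Round(s_0, k_0) = 0x85F14
s_2 = Round(s_1, k_1) = 0xAC625
s_3 = Round(s_2, k_2) = 0x1DE8F
s_4 = Round(s_3, k_3) = 0xEB3E6
s_5 = Round(s_4, k_4) = 0xC24E2

0xC24E2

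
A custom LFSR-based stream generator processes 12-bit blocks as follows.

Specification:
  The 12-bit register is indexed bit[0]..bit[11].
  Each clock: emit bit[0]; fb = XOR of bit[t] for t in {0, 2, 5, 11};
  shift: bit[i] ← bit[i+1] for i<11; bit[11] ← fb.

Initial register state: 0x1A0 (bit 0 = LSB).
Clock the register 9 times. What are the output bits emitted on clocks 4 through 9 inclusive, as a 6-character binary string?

001011

reg_0 = 0x1A0
clock 1: out=0, reg = 0x8D0
clock 2: out=0, reg = 0xC68
clock 3: out=0, reg = 0x634
clock 4: out=0, reg = 0x31A
clock 5: out=0, reg = 0x18D
clock 6: out=1, reg = 0x0C6
clock 7: out=0, reg = 0x863
clock 8: out=1, reg = 0xC31
clock 9: out=1, reg = 0xE18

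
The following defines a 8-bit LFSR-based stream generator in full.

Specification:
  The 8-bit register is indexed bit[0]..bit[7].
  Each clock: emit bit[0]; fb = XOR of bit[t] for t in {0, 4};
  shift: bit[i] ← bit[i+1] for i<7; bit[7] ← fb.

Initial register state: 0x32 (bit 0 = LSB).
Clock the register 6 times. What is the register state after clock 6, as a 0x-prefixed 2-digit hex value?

reg_0 = 0x32
clock 1: out=0, reg = 0x99
clock 2: out=1, reg = 0x4C
clock 3: out=0, reg = 0x26
clock 4: out=0, reg = 0x13
clock 5: out=1, reg = 0x09
clock 6: out=1, reg = 0x84

0x84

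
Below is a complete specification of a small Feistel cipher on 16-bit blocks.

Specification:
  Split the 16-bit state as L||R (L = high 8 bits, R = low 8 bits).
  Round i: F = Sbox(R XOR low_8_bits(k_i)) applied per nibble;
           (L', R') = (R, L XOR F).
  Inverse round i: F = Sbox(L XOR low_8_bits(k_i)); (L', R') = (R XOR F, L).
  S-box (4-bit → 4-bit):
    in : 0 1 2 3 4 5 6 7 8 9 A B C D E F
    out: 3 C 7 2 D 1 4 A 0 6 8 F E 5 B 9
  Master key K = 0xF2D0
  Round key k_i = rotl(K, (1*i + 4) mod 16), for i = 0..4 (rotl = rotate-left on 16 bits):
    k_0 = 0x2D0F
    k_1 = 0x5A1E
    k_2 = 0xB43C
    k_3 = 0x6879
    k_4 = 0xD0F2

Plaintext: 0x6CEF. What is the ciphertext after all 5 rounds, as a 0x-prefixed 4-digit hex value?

0x0A66

s_0 = plaintext = 0x6CEF
s_1 = Round(s_0, k_0) = 0xEFDF
s_2 = Round(s_1, k_1) = 0xDF03
s_3 = Round(s_2, k_2) = 0x03F6
s_4 = Round(s_3, k_3) = 0xF60A
s_5 = Round(s_4, k_4) = 0x0A66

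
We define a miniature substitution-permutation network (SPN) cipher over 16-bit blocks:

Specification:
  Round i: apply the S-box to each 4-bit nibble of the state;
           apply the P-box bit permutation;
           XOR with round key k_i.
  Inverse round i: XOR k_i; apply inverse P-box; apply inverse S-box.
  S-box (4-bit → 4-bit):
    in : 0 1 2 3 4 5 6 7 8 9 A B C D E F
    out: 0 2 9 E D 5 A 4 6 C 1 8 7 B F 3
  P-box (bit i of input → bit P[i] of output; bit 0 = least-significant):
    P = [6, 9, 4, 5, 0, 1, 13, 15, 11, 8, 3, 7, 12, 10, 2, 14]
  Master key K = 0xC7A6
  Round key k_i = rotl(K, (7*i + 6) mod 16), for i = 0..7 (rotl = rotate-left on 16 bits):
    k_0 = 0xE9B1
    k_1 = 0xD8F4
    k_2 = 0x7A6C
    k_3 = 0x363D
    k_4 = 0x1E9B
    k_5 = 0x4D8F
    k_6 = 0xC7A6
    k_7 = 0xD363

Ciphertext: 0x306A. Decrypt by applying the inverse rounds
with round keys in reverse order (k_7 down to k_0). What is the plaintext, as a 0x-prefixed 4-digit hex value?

0x109E

s_0 = ciphertext = 0x306A
s_1 = InvRound(s_0, k_7) = 0xB841
s_2 = InvRound(s_1, k_6) = 0xEDCD
s_3 = InvRound(s_2, k_5) = 0x003A
s_4 = InvRound(s_3, k_4) = 0xF2A6
s_5 = InvRound(s_4, k_3) = 0x69D7
s_6 = InvRound(s_5, k_2) = 0xA3F3
s_7 = InvRound(s_6, k_1) = 0x4FC1
s_8 = InvRound(s_7, k_0) = 0x109E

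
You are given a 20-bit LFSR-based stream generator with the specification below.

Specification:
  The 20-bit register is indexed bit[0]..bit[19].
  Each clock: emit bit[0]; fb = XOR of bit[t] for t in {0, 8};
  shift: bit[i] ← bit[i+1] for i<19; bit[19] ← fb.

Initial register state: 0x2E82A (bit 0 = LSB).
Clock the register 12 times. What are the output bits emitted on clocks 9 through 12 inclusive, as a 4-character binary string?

0001

reg_0 = 0x2E82A
clock 1: out=0, reg = 0x17415
clock 2: out=1, reg = 0x8BA0A
clock 3: out=0, reg = 0x45D05
clock 4: out=1, reg = 0x22E82
clock 5: out=0, reg = 0x11741
clock 6: out=1, reg = 0x08BA0
clock 7: out=0, reg = 0x845D0
clock 8: out=0, reg = 0xC22E8
clock 9: out=0, reg = 0x61174
clock 10: out=0, reg = 0xB08BA
clock 11: out=0, reg = 0x5845D
clock 12: out=1, reg = 0xAC22E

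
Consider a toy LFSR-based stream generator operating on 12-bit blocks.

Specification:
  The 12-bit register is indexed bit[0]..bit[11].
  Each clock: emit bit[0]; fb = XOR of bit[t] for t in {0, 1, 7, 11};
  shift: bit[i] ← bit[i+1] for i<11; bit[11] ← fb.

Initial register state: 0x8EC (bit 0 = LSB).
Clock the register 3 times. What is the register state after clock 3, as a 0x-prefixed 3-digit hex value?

reg_0 = 0x8EC
clock 1: out=0, reg = 0x476
clock 2: out=0, reg = 0xA3B
clock 3: out=1, reg = 0xD1D

0xD1D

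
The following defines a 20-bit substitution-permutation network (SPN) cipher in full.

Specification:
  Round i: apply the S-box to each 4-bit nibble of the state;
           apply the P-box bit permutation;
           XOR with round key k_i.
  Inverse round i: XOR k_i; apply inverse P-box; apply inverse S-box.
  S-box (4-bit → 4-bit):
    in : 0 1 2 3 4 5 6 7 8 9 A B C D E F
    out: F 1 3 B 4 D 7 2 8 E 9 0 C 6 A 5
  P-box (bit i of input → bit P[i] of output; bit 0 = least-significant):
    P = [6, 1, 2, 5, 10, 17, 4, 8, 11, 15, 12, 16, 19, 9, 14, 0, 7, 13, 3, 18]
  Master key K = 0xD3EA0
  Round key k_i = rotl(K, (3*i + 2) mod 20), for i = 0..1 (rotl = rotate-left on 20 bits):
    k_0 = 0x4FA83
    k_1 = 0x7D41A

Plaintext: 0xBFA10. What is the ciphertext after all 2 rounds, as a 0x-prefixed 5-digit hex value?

s_0 = plaintext = 0xBFA10
s_1 = Round(s_0, k_0) = 0xDB6E5
s_2 = Round(s_1, k_1) = 0x56D76

0x56D76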